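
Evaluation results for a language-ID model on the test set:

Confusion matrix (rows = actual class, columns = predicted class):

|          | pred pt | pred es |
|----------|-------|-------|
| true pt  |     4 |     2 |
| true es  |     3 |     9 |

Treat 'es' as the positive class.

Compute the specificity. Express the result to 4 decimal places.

Specificity = TN/(TN+FP) = 4/(4+2) = 0.6667

0.6667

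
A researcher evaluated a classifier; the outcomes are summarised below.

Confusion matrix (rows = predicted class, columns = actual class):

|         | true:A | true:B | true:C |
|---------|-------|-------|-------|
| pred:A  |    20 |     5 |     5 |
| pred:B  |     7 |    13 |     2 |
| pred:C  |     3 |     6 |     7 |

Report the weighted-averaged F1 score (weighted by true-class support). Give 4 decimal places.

Per-class F1 score (2·TP/(2·TP+FP+FN)):
  A: TP=20, FP=5+5=10, FN=7+3=10 → 40/60 = 0.66667
  B: TP=13, FP=7+2=9, FN=5+6=11 → 26/46 = 0.56522
  C: TP=7, FP=3+6=9, FN=5+2=7 → 14/30 = 0.46667
Weighted-F1 score = Σ (supportᵢ/N)·F1 scoreᵢ with N=68: (30/68)·0.66667 + (24/68)·0.56522 + (14/68)·0.46667 = 0.5897

0.5897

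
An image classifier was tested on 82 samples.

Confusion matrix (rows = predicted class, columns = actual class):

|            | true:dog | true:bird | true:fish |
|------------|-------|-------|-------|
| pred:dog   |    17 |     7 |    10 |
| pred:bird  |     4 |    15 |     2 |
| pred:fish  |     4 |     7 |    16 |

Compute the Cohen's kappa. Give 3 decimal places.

0.382

Observed agreement pₒ = trace/N = 48/82 = 0.5854
Expected agreement pₑ = Σ (rowᵢ·colᵢ)/N² = (25·34 + 29·21 + 28·27)/82² = 0.3294
κ = (pₒ − pₑ)/(1 − pₑ) = (0.5854 − 0.3294)/(1 − 0.3294) = 0.382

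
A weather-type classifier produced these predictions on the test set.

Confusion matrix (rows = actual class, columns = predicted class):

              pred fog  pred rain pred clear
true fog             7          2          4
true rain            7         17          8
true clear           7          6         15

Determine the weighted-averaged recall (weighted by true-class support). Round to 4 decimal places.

0.5342

Per-class recall (TP/(TP+FN)):
  fog: TP=7, FN=2+4=6 → 7/13 = 0.53846
  rain: TP=17, FN=7+8=15 → 17/32 = 0.53125
  clear: TP=15, FN=7+6=13 → 15/28 = 0.53571
Weighted-recall = Σ (supportᵢ/N)·recallᵢ with N=73: (13/73)·0.53846 + (32/73)·0.53125 + (28/73)·0.53571 = 0.5342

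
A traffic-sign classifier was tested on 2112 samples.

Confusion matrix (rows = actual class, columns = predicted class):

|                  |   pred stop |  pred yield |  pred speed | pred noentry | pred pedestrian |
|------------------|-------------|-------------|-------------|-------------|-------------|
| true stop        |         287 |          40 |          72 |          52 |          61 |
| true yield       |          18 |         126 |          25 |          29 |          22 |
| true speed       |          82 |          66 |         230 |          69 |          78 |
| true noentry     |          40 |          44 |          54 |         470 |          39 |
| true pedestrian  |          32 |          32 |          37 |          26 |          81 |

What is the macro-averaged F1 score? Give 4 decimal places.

0.5229

Per-class F1 score (2·TP/(2·TP+FP+FN)):
  stop: TP=287, FP=18+82+40+32=172, FN=40+72+52+61=225 → 574/971 = 0.59114
  yield: TP=126, FP=40+66+44+32=182, FN=18+25+29+22=94 → 252/528 = 0.47727
  speed: TP=230, FP=72+25+54+37=188, FN=82+66+69+78=295 → 460/943 = 0.48780
  noentry: TP=470, FP=52+29+69+26=176, FN=40+44+54+39=177 → 940/1293 = 0.72699
  pedestrian: TP=81, FP=61+22+78+39=200, FN=32+32+37+26=127 → 162/489 = 0.33129
Macro-F1 score = mean = (0.59114 + 0.47727 + 0.48780 + 0.72699 + 0.33129) / 5 = 0.5229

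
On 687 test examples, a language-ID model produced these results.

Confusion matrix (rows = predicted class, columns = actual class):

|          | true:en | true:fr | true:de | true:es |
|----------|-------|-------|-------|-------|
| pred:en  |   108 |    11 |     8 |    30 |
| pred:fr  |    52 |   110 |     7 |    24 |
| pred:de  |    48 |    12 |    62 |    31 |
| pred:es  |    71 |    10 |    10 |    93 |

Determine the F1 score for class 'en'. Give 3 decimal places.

F1 score = 2·TP/(2·TP+FP+FN).
en: TP=108, FP=11+8+30=49, FN=52+48+71=171 → 216/436 = 0.4954

0.495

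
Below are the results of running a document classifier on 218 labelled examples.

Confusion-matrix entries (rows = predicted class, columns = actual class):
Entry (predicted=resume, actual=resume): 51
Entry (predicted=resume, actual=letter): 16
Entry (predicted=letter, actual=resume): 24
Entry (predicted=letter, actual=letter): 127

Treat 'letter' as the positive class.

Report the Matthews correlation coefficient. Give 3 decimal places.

MCC = (TP·TN − FP·FN) / √((TP+FP)(TP+FN)(TN+FP)(TN+FN))
Numerator = 127·51 − 24·16 = 6093
Denominator = √(151·143·75·67) = √108504825 = 10416.5649
MCC = 6093 / 10416.5649 = 0.585

0.585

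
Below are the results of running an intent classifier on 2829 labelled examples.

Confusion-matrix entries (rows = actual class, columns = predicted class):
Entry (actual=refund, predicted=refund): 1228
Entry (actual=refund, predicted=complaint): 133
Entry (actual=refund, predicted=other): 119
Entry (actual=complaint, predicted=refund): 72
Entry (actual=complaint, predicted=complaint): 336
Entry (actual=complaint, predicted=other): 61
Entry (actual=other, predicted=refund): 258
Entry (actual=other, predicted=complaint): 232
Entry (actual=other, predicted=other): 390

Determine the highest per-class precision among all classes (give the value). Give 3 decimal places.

Per-class precision (TP/(TP+FP)):
  refund: TP=1228, FP=72+258=330 → 1228/1558 = 0.7882
  complaint: TP=336, FP=133+232=365 → 336/701 = 0.4793
  other: TP=390, FP=119+61=180 → 390/570 = 0.6842
Highest is class 'refund' with precision = 0.788.

0.788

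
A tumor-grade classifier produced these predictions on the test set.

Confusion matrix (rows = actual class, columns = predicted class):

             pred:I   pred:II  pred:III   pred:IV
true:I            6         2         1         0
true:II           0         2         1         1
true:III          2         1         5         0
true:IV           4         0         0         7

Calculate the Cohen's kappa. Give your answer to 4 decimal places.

Observed agreement pₒ = trace/N = 20/32 = 0.62500
Expected agreement pₑ = Σ (rowᵢ·colᵢ)/N² = (9·12 + 4·5 + 8·7 + 11·8)/32² = 0.26563
κ = (pₒ − pₑ)/(1 − pₑ) = (0.62500 − 0.26563)/(1 − 0.26563) = 0.4894

0.4894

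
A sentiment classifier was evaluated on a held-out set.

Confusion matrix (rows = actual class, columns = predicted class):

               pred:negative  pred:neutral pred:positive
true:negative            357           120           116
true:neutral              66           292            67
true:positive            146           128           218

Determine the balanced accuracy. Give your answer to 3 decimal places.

0.577

Balanced accuracy = mean of per-class recall.
  negative: recall = 357/593 = 0.6020
  neutral: recall = 292/425 = 0.6871
  positive: recall = 218/492 = 0.4431
Mean = (0.6020 + 0.6871 + 0.4431) / 3 = 0.577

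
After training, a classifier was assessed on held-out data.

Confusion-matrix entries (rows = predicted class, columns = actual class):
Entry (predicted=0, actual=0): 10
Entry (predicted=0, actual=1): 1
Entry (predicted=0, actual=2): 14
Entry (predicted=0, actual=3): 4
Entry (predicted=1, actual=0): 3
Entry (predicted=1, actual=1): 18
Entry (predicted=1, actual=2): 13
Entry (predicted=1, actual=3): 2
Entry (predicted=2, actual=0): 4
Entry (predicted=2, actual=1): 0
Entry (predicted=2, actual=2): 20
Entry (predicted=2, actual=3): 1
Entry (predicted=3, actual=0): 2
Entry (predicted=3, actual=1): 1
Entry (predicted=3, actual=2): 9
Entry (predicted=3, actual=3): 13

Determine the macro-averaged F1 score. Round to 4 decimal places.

Per-class F1 score (2·TP/(2·TP+FP+FN)):
  0: TP=10, FP=1+14+4=19, FN=3+4+2=9 → 20/48 = 0.41667
  1: TP=18, FP=3+13+2=18, FN=1+0+1=2 → 36/56 = 0.64286
  2: TP=20, FP=4+0+1=5, FN=14+13+9=36 → 40/81 = 0.49383
  3: TP=13, FP=2+1+9=12, FN=4+2+1=7 → 26/45 = 0.57778
Macro-F1 score = mean = (0.41667 + 0.64286 + 0.49383 + 0.57778) / 4 = 0.5328

0.5328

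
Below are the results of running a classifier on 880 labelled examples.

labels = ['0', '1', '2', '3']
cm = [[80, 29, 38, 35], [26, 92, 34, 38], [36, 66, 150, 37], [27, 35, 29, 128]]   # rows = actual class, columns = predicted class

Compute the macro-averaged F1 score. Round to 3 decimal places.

0.505

Per-class F1 score (2·TP/(2·TP+FP+FN)):
  0: TP=80, FP=26+36+27=89, FN=29+38+35=102 → 160/351 = 0.4558
  1: TP=92, FP=29+66+35=130, FN=26+34+38=98 → 184/412 = 0.4466
  2: TP=150, FP=38+34+29=101, FN=36+66+37=139 → 300/540 = 0.5556
  3: TP=128, FP=35+38+37=110, FN=27+35+29=91 → 256/457 = 0.5602
Macro-F1 score = mean = (0.4558 + 0.4466 + 0.5556 + 0.5602) / 4 = 0.505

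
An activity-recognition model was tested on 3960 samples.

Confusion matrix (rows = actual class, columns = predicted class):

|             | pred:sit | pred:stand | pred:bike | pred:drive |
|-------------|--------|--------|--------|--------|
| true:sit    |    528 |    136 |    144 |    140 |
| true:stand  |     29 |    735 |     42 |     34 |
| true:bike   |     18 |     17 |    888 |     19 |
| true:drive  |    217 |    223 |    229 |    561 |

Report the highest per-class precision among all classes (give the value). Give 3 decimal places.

0.744

Per-class precision (TP/(TP+FP)):
  sit: TP=528, FP=29+18+217=264 → 528/792 = 0.6667
  stand: TP=735, FP=136+17+223=376 → 735/1111 = 0.6616
  bike: TP=888, FP=144+42+229=415 → 888/1303 = 0.6815
  drive: TP=561, FP=140+34+19=193 → 561/754 = 0.7440
Highest is class 'drive' with precision = 0.744.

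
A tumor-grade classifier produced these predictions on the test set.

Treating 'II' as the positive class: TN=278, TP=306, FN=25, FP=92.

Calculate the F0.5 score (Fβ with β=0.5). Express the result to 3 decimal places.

Fβ = (1+β²)·TP / ((1+β²)·TP + β²·FN + FP), with β²=1/4
= 1.25·306 / (1.25·306 + 0.25·25 + 92) = 0.796

0.796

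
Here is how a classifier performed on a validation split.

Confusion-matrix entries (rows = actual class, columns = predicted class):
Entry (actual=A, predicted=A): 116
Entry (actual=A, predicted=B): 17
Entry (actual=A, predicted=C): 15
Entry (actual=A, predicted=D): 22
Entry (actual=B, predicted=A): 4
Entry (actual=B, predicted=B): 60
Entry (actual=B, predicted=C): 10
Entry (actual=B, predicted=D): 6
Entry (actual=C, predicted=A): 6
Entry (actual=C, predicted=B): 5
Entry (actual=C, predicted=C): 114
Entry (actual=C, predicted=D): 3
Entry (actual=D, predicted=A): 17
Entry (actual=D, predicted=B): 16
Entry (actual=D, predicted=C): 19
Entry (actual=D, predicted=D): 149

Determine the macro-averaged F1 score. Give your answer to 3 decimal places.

Per-class F1 score (2·TP/(2·TP+FP+FN)):
  A: TP=116, FP=4+6+17=27, FN=17+15+22=54 → 232/313 = 0.7412
  B: TP=60, FP=17+5+16=38, FN=4+10+6=20 → 120/178 = 0.6742
  C: TP=114, FP=15+10+19=44, FN=6+5+3=14 → 228/286 = 0.7972
  D: TP=149, FP=22+6+3=31, FN=17+16+19=52 → 298/381 = 0.7822
Macro-F1 score = mean = (0.7412 + 0.6742 + 0.7972 + 0.7822) / 4 = 0.749

0.749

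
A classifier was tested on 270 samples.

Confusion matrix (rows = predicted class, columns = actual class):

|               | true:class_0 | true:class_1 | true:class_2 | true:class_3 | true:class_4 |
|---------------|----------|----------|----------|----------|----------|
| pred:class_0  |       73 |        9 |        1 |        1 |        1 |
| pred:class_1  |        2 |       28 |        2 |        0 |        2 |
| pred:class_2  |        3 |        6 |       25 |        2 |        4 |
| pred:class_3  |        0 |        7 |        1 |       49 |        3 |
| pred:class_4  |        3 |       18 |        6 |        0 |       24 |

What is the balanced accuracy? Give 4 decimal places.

0.7351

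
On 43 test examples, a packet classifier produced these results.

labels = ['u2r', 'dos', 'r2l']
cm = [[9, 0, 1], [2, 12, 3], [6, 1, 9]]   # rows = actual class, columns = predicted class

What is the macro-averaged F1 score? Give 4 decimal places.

Per-class F1 score (2·TP/(2·TP+FP+FN)):
  u2r: TP=9, FP=2+6=8, FN=0+1=1 → 18/27 = 0.66667
  dos: TP=12, FP=0+1=1, FN=2+3=5 → 24/30 = 0.80000
  r2l: TP=9, FP=1+3=4, FN=6+1=7 → 18/29 = 0.62069
Macro-F1 score = mean = (0.66667 + 0.80000 + 0.62069) / 3 = 0.6958

0.6958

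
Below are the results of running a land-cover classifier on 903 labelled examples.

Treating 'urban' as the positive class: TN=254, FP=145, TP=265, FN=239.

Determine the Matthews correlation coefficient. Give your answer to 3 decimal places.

MCC = (TP·TN − FP·FN) / √((TP+FP)(TP+FN)(TN+FP)(TN+FN))
Numerator = 265·254 − 145·239 = 32655
Denominator = √(410·504·399·493) = √40647534480 = 201612.3371
MCC = 32655 / 201612.3371 = 0.162

0.162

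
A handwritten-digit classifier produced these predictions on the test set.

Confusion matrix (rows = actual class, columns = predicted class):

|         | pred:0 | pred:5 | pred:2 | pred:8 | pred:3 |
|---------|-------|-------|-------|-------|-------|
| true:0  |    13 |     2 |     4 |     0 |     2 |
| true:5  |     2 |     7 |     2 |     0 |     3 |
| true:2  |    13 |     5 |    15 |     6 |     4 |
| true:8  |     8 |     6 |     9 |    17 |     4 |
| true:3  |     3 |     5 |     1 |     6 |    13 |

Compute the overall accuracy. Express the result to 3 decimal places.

0.433

Accuracy = trace / total = (13+7+15+17+13=65) / 150 = 65/150 = 0.433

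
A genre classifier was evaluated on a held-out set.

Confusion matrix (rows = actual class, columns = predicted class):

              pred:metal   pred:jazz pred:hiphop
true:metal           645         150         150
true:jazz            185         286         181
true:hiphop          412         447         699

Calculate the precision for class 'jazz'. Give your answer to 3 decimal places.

Treat 'jazz' as positive and all other classes as negative.
precision = TP/(TP+FP).
jazz: TP=286, FP=150+447=597 → 286/883 = 0.3239

0.324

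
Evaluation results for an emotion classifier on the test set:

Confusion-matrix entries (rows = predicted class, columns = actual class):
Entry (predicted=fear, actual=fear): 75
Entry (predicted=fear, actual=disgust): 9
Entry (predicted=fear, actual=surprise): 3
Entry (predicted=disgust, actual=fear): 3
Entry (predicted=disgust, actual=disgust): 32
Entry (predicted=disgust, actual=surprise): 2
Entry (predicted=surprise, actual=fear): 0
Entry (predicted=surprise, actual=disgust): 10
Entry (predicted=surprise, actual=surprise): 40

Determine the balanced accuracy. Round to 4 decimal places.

0.8260

Balanced accuracy = mean of per-class recall.
  fear: recall = 75/78 = 0.96154
  disgust: recall = 32/51 = 0.62745
  surprise: recall = 40/45 = 0.88889
Mean = (0.96154 + 0.62745 + 0.88889) / 3 = 0.8260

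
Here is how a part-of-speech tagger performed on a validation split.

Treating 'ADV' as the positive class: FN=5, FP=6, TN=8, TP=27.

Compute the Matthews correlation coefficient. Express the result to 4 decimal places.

MCC = (TP·TN − FP·FN) / √((TP+FP)(TP+FN)(TN+FP)(TN+FN))
Numerator = 27·8 − 6·5 = 186
Denominator = √(33·32·14·13) = √192192 = 438.3971
MCC = 186 / 438.3971 = 0.4243

0.4243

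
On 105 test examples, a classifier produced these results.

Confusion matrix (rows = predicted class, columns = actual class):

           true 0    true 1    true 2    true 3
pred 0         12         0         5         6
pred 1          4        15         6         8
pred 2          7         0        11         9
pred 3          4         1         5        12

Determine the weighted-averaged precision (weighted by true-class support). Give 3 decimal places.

Per-class precision (TP/(TP+FP)):
  0: TP=12, FP=0+5+6=11 → 12/23 = 0.5217
  1: TP=15, FP=4+6+8=18 → 15/33 = 0.4545
  2: TP=11, FP=7+0+9=16 → 11/27 = 0.4074
  3: TP=12, FP=4+1+5=10 → 12/22 = 0.5455
Weighted-precision = Σ (supportᵢ/N)·precisionᵢ with N=105: (27/105)·0.5217 + (16/105)·0.4545 + (27/105)·0.4074 + (35/105)·0.5455 = 0.490

0.490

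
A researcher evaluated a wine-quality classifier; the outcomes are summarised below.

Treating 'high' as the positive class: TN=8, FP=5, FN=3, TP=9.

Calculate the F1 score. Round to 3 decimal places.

Precision = TP/(TP+FP) = 9/14 = 0.6429
Recall = TP/(TP+FN) = 9/12 = 0.7500
F1 = 2·TP/(2·TP+FP+FN) = 18/26 = 0.692

0.692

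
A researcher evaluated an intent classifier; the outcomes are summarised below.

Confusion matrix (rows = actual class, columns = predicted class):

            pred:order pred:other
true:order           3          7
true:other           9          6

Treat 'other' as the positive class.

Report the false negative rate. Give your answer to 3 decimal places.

FNR = FN/(FN+TP) = 9/(9+6) = 0.600

0.600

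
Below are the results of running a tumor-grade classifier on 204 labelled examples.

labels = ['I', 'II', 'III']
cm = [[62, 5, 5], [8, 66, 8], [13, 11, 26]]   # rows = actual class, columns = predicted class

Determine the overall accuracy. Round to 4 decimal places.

0.7549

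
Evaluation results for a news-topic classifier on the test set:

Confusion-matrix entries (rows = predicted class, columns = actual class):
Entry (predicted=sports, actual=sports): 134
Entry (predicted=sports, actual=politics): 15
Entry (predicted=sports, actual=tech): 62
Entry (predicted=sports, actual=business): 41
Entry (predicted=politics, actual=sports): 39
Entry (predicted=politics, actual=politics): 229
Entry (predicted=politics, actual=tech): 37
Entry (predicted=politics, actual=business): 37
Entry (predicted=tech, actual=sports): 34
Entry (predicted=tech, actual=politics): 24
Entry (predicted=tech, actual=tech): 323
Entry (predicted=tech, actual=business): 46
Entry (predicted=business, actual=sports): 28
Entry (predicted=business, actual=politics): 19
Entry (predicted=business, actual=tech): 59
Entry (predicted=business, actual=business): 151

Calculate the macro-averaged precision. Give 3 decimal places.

0.636

Per-class precision (TP/(TP+FP)):
  sports: TP=134, FP=15+62+41=118 → 134/252 = 0.5317
  politics: TP=229, FP=39+37+37=113 → 229/342 = 0.6696
  tech: TP=323, FP=34+24+46=104 → 323/427 = 0.7564
  business: TP=151, FP=28+19+59=106 → 151/257 = 0.5875
Macro-precision = mean = (0.5317 + 0.6696 + 0.7564 + 0.5875) / 4 = 0.636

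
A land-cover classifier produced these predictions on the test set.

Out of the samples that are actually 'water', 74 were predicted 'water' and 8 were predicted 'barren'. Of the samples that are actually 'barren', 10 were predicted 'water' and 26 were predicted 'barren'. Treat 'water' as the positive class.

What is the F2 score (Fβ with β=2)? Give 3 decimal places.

0.898

Fβ = (1+β²)·TP / ((1+β²)·TP + β²·FN + FP), with β²=4
= 5·74 / (5·74 + 4·8 + 10) = 0.898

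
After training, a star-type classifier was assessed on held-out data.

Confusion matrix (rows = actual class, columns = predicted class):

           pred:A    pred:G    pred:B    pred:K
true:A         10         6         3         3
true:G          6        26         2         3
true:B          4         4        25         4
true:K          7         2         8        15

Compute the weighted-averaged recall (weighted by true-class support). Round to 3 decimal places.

0.594

Per-class recall (TP/(TP+FN)):
  A: TP=10, FN=6+3+3=12 → 10/22 = 0.4545
  G: TP=26, FN=6+2+3=11 → 26/37 = 0.7027
  B: TP=25, FN=4+4+4=12 → 25/37 = 0.6757
  K: TP=15, FN=7+2+8=17 → 15/32 = 0.4688
Weighted-recall = Σ (supportᵢ/N)·recallᵢ with N=128: (22/128)·0.4545 + (37/128)·0.7027 + (37/128)·0.6757 + (32/128)·0.4688 = 0.594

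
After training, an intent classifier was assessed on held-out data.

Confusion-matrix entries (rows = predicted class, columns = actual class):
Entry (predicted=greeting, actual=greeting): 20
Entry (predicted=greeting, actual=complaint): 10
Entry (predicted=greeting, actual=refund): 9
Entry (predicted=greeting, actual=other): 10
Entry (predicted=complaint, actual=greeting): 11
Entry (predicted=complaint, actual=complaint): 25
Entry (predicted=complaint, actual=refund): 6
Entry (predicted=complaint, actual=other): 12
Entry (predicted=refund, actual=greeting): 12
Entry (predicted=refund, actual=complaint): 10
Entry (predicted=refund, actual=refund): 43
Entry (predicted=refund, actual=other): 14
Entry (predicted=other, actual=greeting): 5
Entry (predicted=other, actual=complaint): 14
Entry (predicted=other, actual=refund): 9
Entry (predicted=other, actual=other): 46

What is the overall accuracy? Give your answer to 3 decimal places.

Accuracy = trace / total = (20+25+43+46=134) / 256 = 134/256 = 0.523

0.523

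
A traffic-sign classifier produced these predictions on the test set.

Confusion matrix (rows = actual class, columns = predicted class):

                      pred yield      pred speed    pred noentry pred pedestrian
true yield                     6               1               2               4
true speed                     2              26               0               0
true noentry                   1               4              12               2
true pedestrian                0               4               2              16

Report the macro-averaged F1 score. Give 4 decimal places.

0.6960

Per-class F1 score (2·TP/(2·TP+FP+FN)):
  yield: TP=6, FP=2+1+0=3, FN=1+2+4=7 → 12/22 = 0.54545
  speed: TP=26, FP=1+4+4=9, FN=2+0+0=2 → 52/63 = 0.82540
  noentry: TP=12, FP=2+0+2=4, FN=1+4+2=7 → 24/35 = 0.68571
  pedestrian: TP=16, FP=4+0+2=6, FN=0+4+2=6 → 32/44 = 0.72727
Macro-F1 score = mean = (0.54545 + 0.82540 + 0.68571 + 0.72727) / 4 = 0.6960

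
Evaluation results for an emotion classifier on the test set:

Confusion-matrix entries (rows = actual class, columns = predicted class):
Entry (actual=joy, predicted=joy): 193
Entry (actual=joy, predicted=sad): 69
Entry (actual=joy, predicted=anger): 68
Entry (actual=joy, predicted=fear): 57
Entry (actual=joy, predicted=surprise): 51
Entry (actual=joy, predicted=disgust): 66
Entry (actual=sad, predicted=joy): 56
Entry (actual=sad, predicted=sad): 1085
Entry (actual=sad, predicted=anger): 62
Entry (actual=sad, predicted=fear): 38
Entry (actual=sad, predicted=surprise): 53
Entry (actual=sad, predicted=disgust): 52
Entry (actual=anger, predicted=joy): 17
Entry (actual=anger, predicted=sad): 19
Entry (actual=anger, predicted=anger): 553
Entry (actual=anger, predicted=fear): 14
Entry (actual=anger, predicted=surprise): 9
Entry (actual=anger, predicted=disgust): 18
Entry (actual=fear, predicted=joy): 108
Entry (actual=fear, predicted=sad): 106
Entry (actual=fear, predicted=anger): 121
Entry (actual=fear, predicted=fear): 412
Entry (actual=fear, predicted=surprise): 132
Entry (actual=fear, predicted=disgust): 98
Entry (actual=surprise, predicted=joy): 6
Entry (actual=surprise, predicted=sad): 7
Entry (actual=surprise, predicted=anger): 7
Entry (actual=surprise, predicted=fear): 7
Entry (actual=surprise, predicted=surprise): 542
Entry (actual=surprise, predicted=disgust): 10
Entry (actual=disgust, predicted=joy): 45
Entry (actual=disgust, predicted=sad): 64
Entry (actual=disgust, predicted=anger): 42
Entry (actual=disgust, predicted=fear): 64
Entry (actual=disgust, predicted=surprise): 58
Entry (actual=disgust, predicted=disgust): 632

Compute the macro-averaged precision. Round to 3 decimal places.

Per-class precision (TP/(TP+FP)):
  joy: TP=193, FP=56+17+108+6+45=232 → 193/425 = 0.4541
  sad: TP=1085, FP=69+19+106+7+64=265 → 1085/1350 = 0.8037
  anger: TP=553, FP=68+62+121+7+42=300 → 553/853 = 0.6483
  fear: TP=412, FP=57+38+14+7+64=180 → 412/592 = 0.6959
  surprise: TP=542, FP=51+53+9+132+58=303 → 542/845 = 0.6414
  disgust: TP=632, FP=66+52+18+98+10=244 → 632/876 = 0.7215
Macro-precision = mean = (0.4541 + 0.8037 + 0.6483 + 0.6959 + 0.6414 + 0.7215) / 6 = 0.661

0.661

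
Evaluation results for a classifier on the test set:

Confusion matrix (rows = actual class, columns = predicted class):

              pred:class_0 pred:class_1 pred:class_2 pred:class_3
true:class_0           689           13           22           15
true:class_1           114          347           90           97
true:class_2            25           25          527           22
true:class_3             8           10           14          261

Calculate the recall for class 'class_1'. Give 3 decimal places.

0.535

Treat 'class_1' as positive and all other classes as negative.
recall = TP/(TP+FN).
class_1: TP=347, FN=114+90+97=301 → 347/648 = 0.5355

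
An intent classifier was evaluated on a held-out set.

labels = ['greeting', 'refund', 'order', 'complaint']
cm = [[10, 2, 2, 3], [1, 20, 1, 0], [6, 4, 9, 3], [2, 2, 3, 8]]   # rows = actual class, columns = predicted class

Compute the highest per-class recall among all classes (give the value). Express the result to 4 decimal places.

0.9091

Per-class recall (TP/(TP+FN)):
  greeting: TP=10, FN=2+2+3=7 → 10/17 = 0.58824
  refund: TP=20, FN=1+1+0=2 → 20/22 = 0.90909
  order: TP=9, FN=6+4+3=13 → 9/22 = 0.40909
  complaint: TP=8, FN=2+2+3=7 → 8/15 = 0.53333
Highest is class 'refund' with recall = 0.9091.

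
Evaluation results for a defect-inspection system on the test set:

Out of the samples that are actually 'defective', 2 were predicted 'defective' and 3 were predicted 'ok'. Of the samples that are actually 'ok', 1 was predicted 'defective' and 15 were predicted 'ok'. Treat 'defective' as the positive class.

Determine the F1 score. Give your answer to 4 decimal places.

0.5000

Precision = TP/(TP+FP) = 2/3 = 0.6667
Recall = TP/(TP+FN) = 2/5 = 0.4000
F1 = 2·TP/(2·TP+FP+FN) = 4/8 = 0.5000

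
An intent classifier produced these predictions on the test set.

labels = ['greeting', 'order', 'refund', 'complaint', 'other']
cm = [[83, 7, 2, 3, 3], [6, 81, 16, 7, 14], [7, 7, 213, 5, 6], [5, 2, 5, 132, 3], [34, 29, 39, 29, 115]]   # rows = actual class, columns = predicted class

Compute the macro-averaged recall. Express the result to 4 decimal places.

0.7521

Per-class recall (TP/(TP+FN)):
  greeting: TP=83, FN=7+2+3+3=15 → 83/98 = 0.84694
  order: TP=81, FN=6+16+7+14=43 → 81/124 = 0.65323
  refund: TP=213, FN=7+7+5+6=25 → 213/238 = 0.89496
  complaint: TP=132, FN=5+2+5+3=15 → 132/147 = 0.89796
  other: TP=115, FN=34+29+39+29=131 → 115/246 = 0.46748
Macro-recall = mean = (0.84694 + 0.65323 + 0.89496 + 0.89796 + 0.46748) / 5 = 0.7521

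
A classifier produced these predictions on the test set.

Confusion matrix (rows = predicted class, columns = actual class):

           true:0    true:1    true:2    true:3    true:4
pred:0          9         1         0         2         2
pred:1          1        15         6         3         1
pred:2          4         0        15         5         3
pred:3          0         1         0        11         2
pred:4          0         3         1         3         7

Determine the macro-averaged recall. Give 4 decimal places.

0.5999

Per-class recall (TP/(TP+FN)):
  0: TP=9, FN=1+4+0+0=5 → 9/14 = 0.64286
  1: TP=15, FN=1+0+1+3=5 → 15/20 = 0.75000
  2: TP=15, FN=0+6+0+1=7 → 15/22 = 0.68182
  3: TP=11, FN=2+3+5+3=13 → 11/24 = 0.45833
  4: TP=7, FN=2+1+3+2=8 → 7/15 = 0.46667
Macro-recall = mean = (0.64286 + 0.75000 + 0.68182 + 0.45833 + 0.46667) / 5 = 0.5999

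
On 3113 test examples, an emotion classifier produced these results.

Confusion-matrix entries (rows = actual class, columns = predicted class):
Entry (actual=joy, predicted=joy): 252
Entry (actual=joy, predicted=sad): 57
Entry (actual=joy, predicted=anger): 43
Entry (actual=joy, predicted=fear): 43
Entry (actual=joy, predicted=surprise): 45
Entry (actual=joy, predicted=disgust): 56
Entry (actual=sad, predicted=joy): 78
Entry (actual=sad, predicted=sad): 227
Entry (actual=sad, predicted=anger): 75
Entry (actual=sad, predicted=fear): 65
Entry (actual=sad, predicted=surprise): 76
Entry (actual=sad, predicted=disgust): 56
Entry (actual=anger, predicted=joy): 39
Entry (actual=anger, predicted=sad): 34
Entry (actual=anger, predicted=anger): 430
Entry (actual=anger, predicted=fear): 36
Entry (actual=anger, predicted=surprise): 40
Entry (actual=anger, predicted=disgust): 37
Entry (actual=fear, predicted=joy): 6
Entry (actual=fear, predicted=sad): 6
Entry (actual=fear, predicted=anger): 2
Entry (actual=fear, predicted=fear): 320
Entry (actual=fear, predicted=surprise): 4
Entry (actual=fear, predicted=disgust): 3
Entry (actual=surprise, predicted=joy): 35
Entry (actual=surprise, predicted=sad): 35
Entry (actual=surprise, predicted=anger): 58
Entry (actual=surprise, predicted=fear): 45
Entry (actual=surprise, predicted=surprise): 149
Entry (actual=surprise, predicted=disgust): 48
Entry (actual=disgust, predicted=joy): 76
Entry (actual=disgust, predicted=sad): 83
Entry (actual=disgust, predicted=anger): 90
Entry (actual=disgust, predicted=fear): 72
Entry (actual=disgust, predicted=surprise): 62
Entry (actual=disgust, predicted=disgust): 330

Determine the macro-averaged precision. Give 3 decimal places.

Per-class precision (TP/(TP+FP)):
  joy: TP=252, FP=78+39+6+35+76=234 → 252/486 = 0.5185
  sad: TP=227, FP=57+34+6+35+83=215 → 227/442 = 0.5136
  anger: TP=430, FP=43+75+2+58+90=268 → 430/698 = 0.6160
  fear: TP=320, FP=43+65+36+45+72=261 → 320/581 = 0.5508
  surprise: TP=149, FP=45+76+40+4+62=227 → 149/376 = 0.3963
  disgust: TP=330, FP=56+56+37+3+48=200 → 330/530 = 0.6226
Macro-precision = mean = (0.5185 + 0.5136 + 0.6160 + 0.5508 + 0.3963 + 0.6226) / 6 = 0.536

0.536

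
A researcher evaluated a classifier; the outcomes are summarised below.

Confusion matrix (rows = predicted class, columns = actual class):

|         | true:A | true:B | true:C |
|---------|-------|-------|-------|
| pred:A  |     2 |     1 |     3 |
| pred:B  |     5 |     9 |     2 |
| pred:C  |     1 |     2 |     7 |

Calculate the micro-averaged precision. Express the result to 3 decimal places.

0.563

Micro-averaging pools counts across classes: ΣTP=18, ΣFP=14, ΣFN=14.
Micro-precision = TP/(TP+FP) on pooled counts = 0.563 (equals overall accuracy in single-label multiclass).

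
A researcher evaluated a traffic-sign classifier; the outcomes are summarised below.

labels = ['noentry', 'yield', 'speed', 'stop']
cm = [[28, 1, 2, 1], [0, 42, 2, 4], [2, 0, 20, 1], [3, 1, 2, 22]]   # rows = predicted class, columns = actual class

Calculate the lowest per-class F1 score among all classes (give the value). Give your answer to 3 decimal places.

0.786

Per-class F1 score (2·TP/(2·TP+FP+FN)):
  noentry: TP=28, FP=1+2+1=4, FN=0+2+3=5 → 56/65 = 0.8615
  yield: TP=42, FP=0+2+4=6, FN=1+0+1=2 → 84/92 = 0.9130
  speed: TP=20, FP=2+0+1=3, FN=2+2+2=6 → 40/49 = 0.8163
  stop: TP=22, FP=3+1+2=6, FN=1+4+1=6 → 44/56 = 0.7857
Lowest is class 'stop' with F1 score = 0.786.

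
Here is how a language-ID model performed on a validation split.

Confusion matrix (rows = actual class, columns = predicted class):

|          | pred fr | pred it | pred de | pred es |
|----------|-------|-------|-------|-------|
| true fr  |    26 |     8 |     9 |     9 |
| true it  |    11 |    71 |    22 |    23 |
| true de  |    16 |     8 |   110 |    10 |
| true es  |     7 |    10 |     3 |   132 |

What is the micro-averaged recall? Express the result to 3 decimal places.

Micro-averaging pools counts across classes: ΣTP=339, ΣFP=136, ΣFN=136.
Micro-recall = TP/(TP+FN) on pooled counts = 0.714 (equals overall accuracy in single-label multiclass).

0.714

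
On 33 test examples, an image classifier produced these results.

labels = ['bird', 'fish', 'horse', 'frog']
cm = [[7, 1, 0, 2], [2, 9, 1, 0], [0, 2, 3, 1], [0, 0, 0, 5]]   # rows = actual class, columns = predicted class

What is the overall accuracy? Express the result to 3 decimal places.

0.727

Accuracy = trace / total = (7+9+3+5=24) / 33 = 24/33 = 0.727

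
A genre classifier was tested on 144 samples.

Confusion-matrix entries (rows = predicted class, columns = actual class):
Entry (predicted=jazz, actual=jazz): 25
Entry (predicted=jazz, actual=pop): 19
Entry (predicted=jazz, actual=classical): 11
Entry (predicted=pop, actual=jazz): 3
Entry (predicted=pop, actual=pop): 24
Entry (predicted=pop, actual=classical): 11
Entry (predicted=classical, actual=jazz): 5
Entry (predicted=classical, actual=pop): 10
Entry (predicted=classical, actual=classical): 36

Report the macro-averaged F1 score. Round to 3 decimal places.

Per-class F1 score (2·TP/(2·TP+FP+FN)):
  jazz: TP=25, FP=19+11=30, FN=3+5=8 → 50/88 = 0.5682
  pop: TP=24, FP=3+11=14, FN=19+10=29 → 48/91 = 0.5275
  classical: TP=36, FP=5+10=15, FN=11+11=22 → 72/109 = 0.6606
Macro-F1 score = mean = (0.5682 + 0.5275 + 0.6606) / 3 = 0.585

0.585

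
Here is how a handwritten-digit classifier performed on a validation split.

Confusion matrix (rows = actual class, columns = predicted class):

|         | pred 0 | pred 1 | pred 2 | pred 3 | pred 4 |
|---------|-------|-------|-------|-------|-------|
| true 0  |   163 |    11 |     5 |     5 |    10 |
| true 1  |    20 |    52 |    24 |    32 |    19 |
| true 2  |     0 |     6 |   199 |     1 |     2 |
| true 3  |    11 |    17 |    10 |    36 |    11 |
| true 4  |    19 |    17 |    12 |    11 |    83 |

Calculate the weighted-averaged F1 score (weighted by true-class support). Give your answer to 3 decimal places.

Per-class F1 score (2·TP/(2·TP+FP+FN)):
  0: TP=163, FP=20+0+11+19=50, FN=11+5+5+10=31 → 326/407 = 0.8010
  1: TP=52, FP=11+6+17+17=51, FN=20+24+32+19=95 → 104/250 = 0.4160
  2: TP=199, FP=5+24+10+12=51, FN=0+6+1+2=9 → 398/458 = 0.8690
  3: TP=36, FP=5+32+1+11=49, FN=11+17+10+11=49 → 72/170 = 0.4235
  4: TP=83, FP=10+19+2+11=42, FN=19+17+12+11=59 → 166/267 = 0.6217
Weighted-F1 score = Σ (supportᵢ/N)·F1 scoreᵢ with N=776: (194/776)·0.8010 + (147/776)·0.4160 + (208/776)·0.8690 + (85/776)·0.4235 + (142/776)·0.6217 = 0.672

0.672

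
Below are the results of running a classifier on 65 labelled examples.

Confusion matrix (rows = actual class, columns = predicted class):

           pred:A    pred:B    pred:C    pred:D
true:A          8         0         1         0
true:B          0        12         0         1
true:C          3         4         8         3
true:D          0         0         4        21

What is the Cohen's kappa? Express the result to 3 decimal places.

Observed agreement pₒ = trace/N = 49/65 = 0.7538
Expected agreement pₑ = Σ (rowᵢ·colᵢ)/N² = (9·11 + 13·16 + 18·13 + 25·25)/65² = 0.2760
κ = (pₒ − pₑ)/(1 − pₑ) = (0.7538 − 0.2760)/(1 − 0.2760) = 0.660

0.660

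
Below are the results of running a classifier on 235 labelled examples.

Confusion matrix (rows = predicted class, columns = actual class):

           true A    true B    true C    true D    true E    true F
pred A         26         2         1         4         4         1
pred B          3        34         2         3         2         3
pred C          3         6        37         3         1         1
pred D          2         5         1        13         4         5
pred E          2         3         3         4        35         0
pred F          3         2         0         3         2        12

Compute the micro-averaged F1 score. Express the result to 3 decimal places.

0.668

Micro-averaging pools counts across classes: ΣTP=157, ΣFP=78, ΣFN=78.
Micro-F1 score = 2·TP/(2·TP+FP+FN) on pooled counts = 0.668 (equals overall accuracy in single-label multiclass).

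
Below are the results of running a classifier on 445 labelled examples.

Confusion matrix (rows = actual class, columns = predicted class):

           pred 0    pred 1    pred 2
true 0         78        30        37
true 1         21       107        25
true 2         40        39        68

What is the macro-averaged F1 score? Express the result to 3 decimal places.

0.564

Per-class F1 score (2·TP/(2·TP+FP+FN)):
  0: TP=78, FP=21+40=61, FN=30+37=67 → 156/284 = 0.5493
  1: TP=107, FP=30+39=69, FN=21+25=46 → 214/329 = 0.6505
  2: TP=68, FP=37+25=62, FN=40+39=79 → 136/277 = 0.4910
Macro-F1 score = mean = (0.5493 + 0.6505 + 0.4910) / 3 = 0.564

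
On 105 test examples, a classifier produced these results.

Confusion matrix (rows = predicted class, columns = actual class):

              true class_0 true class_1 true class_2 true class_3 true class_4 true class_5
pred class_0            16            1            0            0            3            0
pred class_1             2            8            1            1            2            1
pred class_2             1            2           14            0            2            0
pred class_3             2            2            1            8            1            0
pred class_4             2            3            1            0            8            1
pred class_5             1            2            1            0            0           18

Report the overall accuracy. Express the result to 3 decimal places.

0.686

Accuracy = trace / total = (16+8+14+8+8+18=72) / 105 = 72/105 = 0.686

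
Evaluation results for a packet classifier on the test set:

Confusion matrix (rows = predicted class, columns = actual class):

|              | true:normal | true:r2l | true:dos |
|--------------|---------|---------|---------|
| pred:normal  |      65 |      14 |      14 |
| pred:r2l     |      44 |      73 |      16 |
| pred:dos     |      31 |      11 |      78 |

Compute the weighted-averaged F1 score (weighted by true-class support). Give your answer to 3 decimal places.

Per-class F1 score (2·TP/(2·TP+FP+FN)):
  normal: TP=65, FP=14+14=28, FN=44+31=75 → 130/233 = 0.5579
  r2l: TP=73, FP=44+16=60, FN=14+11=25 → 146/231 = 0.6320
  dos: TP=78, FP=31+11=42, FN=14+16=30 → 156/228 = 0.6842
Weighted-F1 score = Σ (supportᵢ/N)·F1 scoreᵢ with N=346: (140/346)·0.5579 + (98/346)·0.6320 + (108/346)·0.6842 = 0.618

0.618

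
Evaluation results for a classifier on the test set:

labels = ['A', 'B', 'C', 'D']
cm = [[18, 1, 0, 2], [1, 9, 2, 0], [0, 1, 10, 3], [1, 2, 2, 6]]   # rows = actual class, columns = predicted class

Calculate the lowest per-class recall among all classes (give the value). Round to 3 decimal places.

0.545

Per-class recall (TP/(TP+FN)):
  A: TP=18, FN=1+0+2=3 → 18/21 = 0.8571
  B: TP=9, FN=1+2+0=3 → 9/12 = 0.7500
  C: TP=10, FN=0+1+3=4 → 10/14 = 0.7143
  D: TP=6, FN=1+2+2=5 → 6/11 = 0.5455
Lowest is class 'D' with recall = 0.545.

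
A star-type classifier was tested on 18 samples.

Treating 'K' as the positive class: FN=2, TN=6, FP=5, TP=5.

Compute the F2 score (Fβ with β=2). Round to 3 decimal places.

Fβ = (1+β²)·TP / ((1+β²)·TP + β²·FN + FP), with β²=4
= 5·5 / (5·5 + 4·2 + 5) = 0.658

0.658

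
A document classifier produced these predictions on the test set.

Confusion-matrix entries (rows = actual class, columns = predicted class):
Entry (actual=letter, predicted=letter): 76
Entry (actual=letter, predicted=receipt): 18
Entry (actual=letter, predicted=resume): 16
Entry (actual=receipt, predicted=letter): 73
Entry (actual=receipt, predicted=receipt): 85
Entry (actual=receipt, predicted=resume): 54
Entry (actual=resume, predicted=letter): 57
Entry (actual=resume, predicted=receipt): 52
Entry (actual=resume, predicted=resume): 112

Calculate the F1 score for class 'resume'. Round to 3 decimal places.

Take TP from the diagonal, FP from the rest of the 'resume' prediction marginal, FN from the rest of the 'resume' actual marginal.
F1 score = 2·TP/(2·TP+FP+FN).
resume: TP=112, FP=16+54=70, FN=57+52=109 → 224/403 = 0.5558

0.556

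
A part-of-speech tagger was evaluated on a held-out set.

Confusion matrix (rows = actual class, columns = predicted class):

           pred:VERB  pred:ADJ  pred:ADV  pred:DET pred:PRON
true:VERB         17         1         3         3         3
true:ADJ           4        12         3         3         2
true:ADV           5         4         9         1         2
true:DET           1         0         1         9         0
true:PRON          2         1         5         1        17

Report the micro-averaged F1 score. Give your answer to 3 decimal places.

Micro-averaging pools counts across classes: ΣTP=64, ΣFP=45, ΣFN=45.
Micro-F1 score = 2·TP/(2·TP+FP+FN) on pooled counts = 0.587 (equals overall accuracy in single-label multiclass).

0.587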